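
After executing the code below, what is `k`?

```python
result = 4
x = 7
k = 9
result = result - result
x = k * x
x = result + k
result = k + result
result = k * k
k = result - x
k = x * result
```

729

result = 4-4 = 0
x = 9*7 = 63
x = 0+9 = 9
result = 9+0 = 9
result = 9*9 = 81
k = 81-9 = 72
k = 9*81 = 729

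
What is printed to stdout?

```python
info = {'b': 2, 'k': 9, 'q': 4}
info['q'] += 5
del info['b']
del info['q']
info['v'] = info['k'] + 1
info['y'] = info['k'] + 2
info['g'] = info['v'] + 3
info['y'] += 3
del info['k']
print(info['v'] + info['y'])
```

info['q'] = 4+5 = 9 → {'b': 2, 'k': 9, 'q': 9}
del 'b' → {'k': 9, 'q': 9}
del 'q' → {'k': 9}
info['v'] = info['k']+1 = 10 → {'k': 9, 'v': 10}
info['y'] = info['k']+2 = 11 → {'k': 9, 'v': 10, 'y': 11}
info['g'] = info['v']+3 = 13 → {'k': 9, 'v': 10, 'y': 11, 'g': 13}
info['y'] = 11+3 = 14 → {'k': 9, 'v': 10, 'y': 14, 'g': 13}
del 'k' → {'v': 10, 'y': 14, 'g': 13}
info['v']+info['y'] = 10+14 = 24

24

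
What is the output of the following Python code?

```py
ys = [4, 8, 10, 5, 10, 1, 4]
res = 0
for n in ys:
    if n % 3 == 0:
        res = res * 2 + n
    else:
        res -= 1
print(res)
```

-7

n=4: not %3==0, res = 0-1 = -1
n=8: not %3==0, res = (-1)-1 = -2
n=10: not %3==0, res = (-2)-1 = -3
n=5: not %3==0, res = (-3)-1 = -4
n=10: not %3==0, res = (-4)-1 = -5
n=1: not %3==0, res = (-5)-1 = -6
n=4: not %3==0, res = (-6)-1 = -7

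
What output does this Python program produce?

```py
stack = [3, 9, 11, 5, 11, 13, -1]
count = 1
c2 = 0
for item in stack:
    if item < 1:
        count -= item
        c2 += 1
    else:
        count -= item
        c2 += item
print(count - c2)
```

item=3: not <1, count = 1-3 = -2; c2=3
item=9: not <1, count = (-2)-9 = -11; c2=12
item=11: not <1, count = (-11)-11 = -22; c2=23
item=5: not <1, count = (-22)-5 = -27; c2=28
item=11: not <1, count = (-27)-11 = -38; c2=39
item=13: not <1, count = (-38)-13 = -51; c2=52
item=-1: <1, count = (-51)-(-1) = -50; c2=53
count-c2 = (-50)-53 = -103

-103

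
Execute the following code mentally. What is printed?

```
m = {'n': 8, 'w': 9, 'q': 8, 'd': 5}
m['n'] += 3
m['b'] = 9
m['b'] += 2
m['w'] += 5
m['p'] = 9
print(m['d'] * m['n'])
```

55

m['n'] = 8+3 = 11 → {'n': 11, 'w': 9, 'q': 8, 'd': 5}
m['b'] = 9 → {'n': 11, 'w': 9, 'q': 8, 'd': 5, 'b': 9}
m['b'] = 9+2 = 11 → {'n': 11, 'w': 9, 'q': 8, 'd': 5, 'b': 11}
m['w'] = 9+5 = 14 → {'n': 11, 'w': 14, 'q': 8, 'd': 5, 'b': 11}
m['p'] = 9 → {'n': 11, 'w': 14, 'q': 8, 'd': 5, 'b': 11, 'p': 9}
m['d']*m['n'] = 5*11 = 55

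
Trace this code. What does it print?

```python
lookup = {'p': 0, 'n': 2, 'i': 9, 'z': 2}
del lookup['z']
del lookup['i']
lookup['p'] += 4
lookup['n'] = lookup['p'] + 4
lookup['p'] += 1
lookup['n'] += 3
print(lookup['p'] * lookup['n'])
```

del 'z' → {'p': 0, 'n': 2, 'i': 9}
del 'i' → {'p': 0, 'n': 2}
lookup['p'] = 0+4 = 4 → {'p': 4, 'n': 2}
lookup['n'] = lookup['p']+4 = 8 → {'p': 4, 'n': 8}
lookup['p'] = 4+1 = 5 → {'p': 5, 'n': 8}
lookup['n'] = 8+3 = 11 → {'p': 5, 'n': 11}
lookup['p']*lookup['n'] = 5*11 = 55

55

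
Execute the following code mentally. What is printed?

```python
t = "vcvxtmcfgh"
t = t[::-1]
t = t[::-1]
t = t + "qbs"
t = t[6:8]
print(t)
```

reverse → 'hgfcmtxvcv'
reverse → 'vcvxtmcfgh'
+ 'qbs' → 'vcvxtmcfghqbs'
slice [6:8] → 'cf'

cf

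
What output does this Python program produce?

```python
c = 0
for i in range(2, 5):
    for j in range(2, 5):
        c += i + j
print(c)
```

i=2,j=2: c = 0+4 = 4
i=2,j=3: c = 4+5 = 9
i=2,j=4: c = 9+6 = 15
i=3,j=2: c = 15+5 = 20
i=3,j=3: c = 20+6 = 26
i=3,j=4: c = 26+7 = 33
i=4,j=2: c = 33+6 = 39
i=4,j=3: c = 39+7 = 46
i=4,j=4: c = 46+8 = 54

54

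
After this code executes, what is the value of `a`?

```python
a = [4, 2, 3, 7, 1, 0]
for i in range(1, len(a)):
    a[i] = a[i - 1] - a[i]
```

[4, 2, -1, -8, -9, -9]

i=1: a[1] = 4-2 = 2 → [4, 2, 3, 7, 1, 0]
i=2: a[2] = 2-3 = -1 → [4, 2, -1, 7, 1, 0]
i=3: a[3] = (-1)-7 = -8 → [4, 2, -1, -8, 1, 0]
i=4: a[4] = (-8)-1 = -9 → [4, 2, -1, -8, -9, 0]
i=5: a[5] = (-9)-0 = -9 → [4, 2, -1, -8, -9, -9]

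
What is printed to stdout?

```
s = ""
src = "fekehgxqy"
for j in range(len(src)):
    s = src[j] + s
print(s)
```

yqxghekef

j=0: prepend 'f' → 'f'
j=1: prepend 'e' → 'ef'
j=2: prepend 'k' → 'kef'
j=3: prepend 'e' → 'ekef'
j=4: prepend 'h' → 'hekef'
j=5: prepend 'g' → 'ghekef'
j=6: prepend 'x' → 'xghekef'
j=7: prepend 'q' → 'qxghekef'
j=8: prepend 'y' → 'yqxghekef'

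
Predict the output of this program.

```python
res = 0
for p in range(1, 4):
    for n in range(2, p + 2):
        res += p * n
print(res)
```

p=1,n=2: res = 0+2 = 2
p=2,n=2: res = 2+4 = 6
p=2,n=3: res = 6+6 = 12
p=3,n=2: res = 12+6 = 18
p=3,n=3: res = 18+9 = 27
p=3,n=4: res = 27+12 = 39

39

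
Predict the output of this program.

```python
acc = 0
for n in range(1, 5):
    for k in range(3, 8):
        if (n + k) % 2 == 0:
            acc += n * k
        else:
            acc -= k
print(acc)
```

70

n=1,k=3: even sum, acc = 0+3 = 3
n=1,k=4: odd sum, acc = 3-4 = -1
n=1,k=5: even sum, acc = (-1)+5 = 4
n=1,k=6: odd sum, acc = 4-6 = -2
n=1,k=7: even sum, acc = (-2)+7 = 5
n=2,k=3: odd sum, acc = 5-3 = 2
n=2,k=4: even sum, acc = 2+8 = 10
n=2,k=5: odd sum, acc = 10-5 = 5
n=2,k=6: even sum, acc = 5+12 = 17
n=2,k=7: odd sum, acc = 17-7 = 10
n=3,k=3: even sum, acc = 10+9 = 19
n=3,k=4: odd sum, acc = 19-4 = 15
n=3,k=5: even sum, acc = 15+15 = 30
n=3,k=6: odd sum, acc = 30-6 = 24
n=3,k=7: even sum, acc = 24+21 = 45
n=4,k=3: odd sum, acc = 45-3 = 42
n=4,k=4: even sum, acc = 42+16 = 58
n=4,k=5: odd sum, acc = 58-5 = 53
n=4,k=6: even sum, acc = 53+24 = 77
n=4,k=7: odd sum, acc = 77-7 = 70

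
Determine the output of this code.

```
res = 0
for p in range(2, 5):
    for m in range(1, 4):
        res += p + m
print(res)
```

45

p=2,m=1: res = 0+3 = 3
p=2,m=2: res = 3+4 = 7
p=2,m=3: res = 7+5 = 12
p=3,m=1: res = 12+4 = 16
p=3,m=2: res = 16+5 = 21
p=3,m=3: res = 21+6 = 27
p=4,m=1: res = 27+5 = 32
p=4,m=2: res = 32+6 = 38
p=4,m=3: res = 38+7 = 45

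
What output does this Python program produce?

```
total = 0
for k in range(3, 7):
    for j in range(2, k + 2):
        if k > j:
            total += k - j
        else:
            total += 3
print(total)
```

44

k=3,j=2: 3>2, total = 0+1 = 1
k=3,j=3: not 3>3, total = 1+3 = 4
k=3,j=4: not 3>4, total = 4+3 = 7
k=4,j=2: 4>2, total = 7+2 = 9
k=4,j=3: 4>3, total = 9+1 = 10
k=4,j=4: not 4>4, total = 10+3 = 13
k=4,j=5: not 4>5, total = 13+3 = 16
k=5,j=2: 5>2, total = 16+3 = 19
k=5,j=3: 5>3, total = 19+2 = 21
k=5,j=4: 5>4, total = 21+1 = 22
k=5,j=5: not 5>5, total = 22+3 = 25
k=5,j=6: not 5>6, total = 25+3 = 28
k=6,j=2: 6>2, total = 28+4 = 32
k=6,j=3: 6>3, total = 32+3 = 35
k=6,j=4: 6>4, total = 35+2 = 37
k=6,j=5: 6>5, total = 37+1 = 38
k=6,j=6: not 6>6, total = 38+3 = 41
k=6,j=7: not 6>7, total = 41+3 = 44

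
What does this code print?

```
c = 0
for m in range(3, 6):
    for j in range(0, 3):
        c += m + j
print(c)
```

m=3,j=0: c = 0+3 = 3
m=3,j=1: c = 3+4 = 7
m=3,j=2: c = 7+5 = 12
m=4,j=0: c = 12+4 = 16
m=4,j=1: c = 16+5 = 21
m=4,j=2: c = 21+6 = 27
m=5,j=0: c = 27+5 = 32
m=5,j=1: c = 32+6 = 38
m=5,j=2: c = 38+7 = 45

45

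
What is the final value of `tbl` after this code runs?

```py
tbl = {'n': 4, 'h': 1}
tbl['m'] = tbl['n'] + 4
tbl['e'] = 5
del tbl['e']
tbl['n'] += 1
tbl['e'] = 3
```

{'n': 5, 'h': 1, 'm': 8, 'e': 3}

tbl['m'] = tbl['n']+4 = 8 → {'n': 4, 'h': 1, 'm': 8}
tbl['e'] = 5 → {'n': 4, 'h': 1, 'm': 8, 'e': 5}
del 'e' → {'n': 4, 'h': 1, 'm': 8}
tbl['n'] = 4+1 = 5 → {'n': 5, 'h': 1, 'm': 8}
tbl['e'] = 3 → {'n': 5, 'h': 1, 'm': 8, 'e': 3}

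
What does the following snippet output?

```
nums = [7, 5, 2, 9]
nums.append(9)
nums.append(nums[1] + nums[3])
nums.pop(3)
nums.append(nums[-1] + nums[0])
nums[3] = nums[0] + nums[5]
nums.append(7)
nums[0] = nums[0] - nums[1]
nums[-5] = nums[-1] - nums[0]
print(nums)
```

append 9 → [7, 5, 2, 9, 9]
append nums[1]+nums[3] = 5+9 = 14 → [7, 5, 2, 9, 9, 14]
pop(3) removes 9 → [7, 5, 2, 9, 14]
append nums[-1]+nums[0] = 14+7 = 21 → [7, 5, 2, 9, 14, 21]
nums[3] = nums[0]+nums[5] = 7+21 = 28 → [7, 5, 2, 28, 14, 21]
append 7 → [7, 5, 2, 28, 14, 21, 7]
nums[0] = nums[0]-nums[1] = 7-5 = 2 → [2, 5, 2, 28, 14, 21, 7]
nums[-5] = nums[-1]-nums[0] = 7-2 = 5 → [2, 5, 5, 28, 14, 21, 7]

[2, 5, 5, 28, 14, 21, 7]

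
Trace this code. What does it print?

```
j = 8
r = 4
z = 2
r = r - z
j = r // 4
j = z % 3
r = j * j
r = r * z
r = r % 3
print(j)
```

r = 4-2 = 2
j = 2//4 = 0
j = 2%3 = 2
r = 2*2 = 4
r = 4*2 = 8
r = 8%3 = 2

2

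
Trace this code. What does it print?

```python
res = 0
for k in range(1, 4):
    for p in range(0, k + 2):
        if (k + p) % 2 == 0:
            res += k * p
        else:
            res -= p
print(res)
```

5

k=1,p=0: odd sum, res = 0-0 = 0
k=1,p=1: even sum, res = 0+1 = 1
k=1,p=2: odd sum, res = 1-2 = -1
k=2,p=0: even sum, res = (-1)+0 = -1
k=2,p=1: odd sum, res = (-1)-1 = -2
k=2,p=2: even sum, res = (-2)+4 = 2
k=2,p=3: odd sum, res = 2-3 = -1
k=3,p=0: odd sum, res = (-1)-0 = -1
k=3,p=1: even sum, res = (-1)+3 = 2
k=3,p=2: odd sum, res = 2-2 = 0
k=3,p=3: even sum, res = 0+9 = 9
k=3,p=4: odd sum, res = 9-4 = 5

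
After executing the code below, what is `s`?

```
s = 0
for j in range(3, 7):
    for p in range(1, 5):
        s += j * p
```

j=3,p=1: s = 0+3 = 3
j=3,p=2: s = 3+6 = 9
j=3,p=3: s = 9+9 = 18
j=3,p=4: s = 18+12 = 30
j=4,p=1: s = 30+4 = 34
j=4,p=2: s = 34+8 = 42
j=4,p=3: s = 42+12 = 54
j=4,p=4: s = 54+16 = 70
j=5,p=1: s = 70+5 = 75
j=5,p=2: s = 75+10 = 85
j=5,p=3: s = 85+15 = 100
j=5,p=4: s = 100+20 = 120
j=6,p=1: s = 120+6 = 126
j=6,p=2: s = 126+12 = 138
j=6,p=3: s = 138+18 = 156
j=6,p=4: s = 156+24 = 180

180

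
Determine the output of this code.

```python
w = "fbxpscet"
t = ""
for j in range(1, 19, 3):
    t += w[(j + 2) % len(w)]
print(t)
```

j=1: add w[3]='p' → 'p'
j=4: add w[6]='e' → 'pe'
j=7: add w[1]='b' → 'peb'
j=10: add w[4]='s' → 'pebs'
j=13: add w[7]='t' → 'pebst'
j=16: add w[2]='x' → 'pebstx'

pebstx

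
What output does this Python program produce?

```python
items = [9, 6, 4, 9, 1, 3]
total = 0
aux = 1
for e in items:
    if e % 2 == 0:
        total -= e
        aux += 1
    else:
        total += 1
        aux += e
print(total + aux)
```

e=9: not even, total = 0+1 = 1; aux=10
e=6: even, total = 1-6 = -5; aux=11
e=4: even, total = (-5)-4 = -9; aux=12
e=9: not even, total = (-9)+1 = -8; aux=21
e=1: not even, total = (-8)+1 = -7; aux=22
e=3: not even, total = (-7)+1 = -6; aux=25
total+aux = (-6)+25 = 19

19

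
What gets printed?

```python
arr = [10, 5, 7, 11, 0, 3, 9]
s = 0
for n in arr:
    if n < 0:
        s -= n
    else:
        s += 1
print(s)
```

n=10: not <0, s = 0+1 = 1
n=5: not <0, s = 1+1 = 2
n=7: not <0, s = 2+1 = 3
n=11: not <0, s = 3+1 = 4
n=0: not <0, s = 4+1 = 5
n=3: not <0, s = 5+1 = 6
n=9: not <0, s = 6+1 = 7

7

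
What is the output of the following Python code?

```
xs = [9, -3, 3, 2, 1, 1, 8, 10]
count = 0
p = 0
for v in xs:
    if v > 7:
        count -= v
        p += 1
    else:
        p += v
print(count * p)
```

v=9: >7, count = 0-9 = -9; p=1
v=-3: not >7; p=-2
v=3: not >7; p=1
v=2: not >7; p=3
v=1: not >7; p=4
v=1: not >7; p=5
v=8: >7, count = (-9)-8 = -17; p=6
v=10: >7, count = (-17)-10 = -27; p=7
count*p = (-27)*7 = -189

-189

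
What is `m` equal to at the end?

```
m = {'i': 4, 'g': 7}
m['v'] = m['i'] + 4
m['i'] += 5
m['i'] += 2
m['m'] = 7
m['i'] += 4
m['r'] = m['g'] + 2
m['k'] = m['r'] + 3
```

m['v'] = m['i']+4 = 8 → {'i': 4, 'g': 7, 'v': 8}
m['i'] = 4+5 = 9 → {'i': 9, 'g': 7, 'v': 8}
m['i'] = 9+2 = 11 → {'i': 11, 'g': 7, 'v': 8}
m['m'] = 7 → {'i': 11, 'g': 7, 'v': 8, 'm': 7}
m['i'] = 11+4 = 15 → {'i': 15, 'g': 7, 'v': 8, 'm': 7}
m['r'] = m['g']+2 = 9 → {'i': 15, 'g': 7, 'v': 8, 'm': 7, 'r': 9}
m['k'] = m['r']+3 = 12 → {'i': 15, 'g': 7, 'v': 8, 'm': 7, 'r': 9, 'k': 12}

{'i': 15, 'g': 7, 'v': 8, 'm': 7, 'r': 9, 'k': 12}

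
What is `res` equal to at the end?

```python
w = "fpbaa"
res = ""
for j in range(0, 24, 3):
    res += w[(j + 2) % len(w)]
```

j=0: add w[2]='b' → 'b'
j=3: add w[0]='f' → 'bf'
j=6: add w[3]='a' → 'bfa'
j=9: add w[1]='p' → 'bfap'
j=12: add w[4]='a' → 'bfapa'
j=15: add w[2]='b' → 'bfapab'
j=18: add w[0]='f' → 'bfapabf'
j=21: add w[3]='a' → 'bfapabfa'

'bfapabfa'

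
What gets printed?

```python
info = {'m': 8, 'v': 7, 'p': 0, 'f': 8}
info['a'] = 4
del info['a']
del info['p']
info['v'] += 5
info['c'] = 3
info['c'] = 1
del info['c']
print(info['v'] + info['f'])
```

info['a'] = 4 → {'m': 8, 'v': 7, 'p': 0, 'f': 8, 'a': 4}
del 'a' → {'m': 8, 'v': 7, 'p': 0, 'f': 8}
del 'p' → {'m': 8, 'v': 7, 'f': 8}
info['v'] = 7+5 = 12 → {'m': 8, 'v': 12, 'f': 8}
info['c'] = 3 → {'m': 8, 'v': 12, 'f': 8, 'c': 3}
info['c'] = 1 → {'m': 8, 'v': 12, 'f': 8, 'c': 1}
del 'c' → {'m': 8, 'v': 12, 'f': 8}
info['v']+info['f'] = 12+8 = 20

20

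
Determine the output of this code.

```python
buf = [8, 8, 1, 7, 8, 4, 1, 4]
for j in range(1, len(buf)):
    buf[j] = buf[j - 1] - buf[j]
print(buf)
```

j=1: buf[1] = 8-8 = 0 → [8, 0, 1, 7, 8, 4, 1, 4]
j=2: buf[2] = 0-1 = -1 → [8, 0, -1, 7, 8, 4, 1, 4]
j=3: buf[3] = (-1)-7 = -8 → [8, 0, -1, -8, 8, 4, 1, 4]
j=4: buf[4] = (-8)-8 = -16 → [8, 0, -1, -8, -16, 4, 1, 4]
j=5: buf[5] = (-16)-4 = -20 → [8, 0, -1, -8, -16, -20, 1, 4]
j=6: buf[6] = (-20)-1 = -21 → [8, 0, -1, -8, -16, -20, -21, 4]
j=7: buf[7] = (-21)-4 = -25 → [8, 0, -1, -8, -16, -20, -21, -25]

[8, 0, -1, -8, -16, -20, -21, -25]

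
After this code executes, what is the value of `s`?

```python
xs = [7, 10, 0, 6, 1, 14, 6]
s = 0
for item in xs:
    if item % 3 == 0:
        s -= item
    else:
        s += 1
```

item=7: not %3==0, s = 0+1 = 1
item=10: not %3==0, s = 1+1 = 2
item=0: %3==0, s = 2-0 = 2
item=6: %3==0, s = 2-6 = -4
item=1: not %3==0, s = (-4)+1 = -3
item=14: not %3==0, s = (-3)+1 = -2
item=6: %3==0, s = (-2)-6 = -8

-8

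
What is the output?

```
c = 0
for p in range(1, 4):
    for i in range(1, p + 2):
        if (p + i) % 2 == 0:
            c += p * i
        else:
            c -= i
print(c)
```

5

p=1,i=1: even sum, c = 0+1 = 1
p=1,i=2: odd sum, c = 1-2 = -1
p=2,i=1: odd sum, c = (-1)-1 = -2
p=2,i=2: even sum, c = (-2)+4 = 2
p=2,i=3: odd sum, c = 2-3 = -1
p=3,i=1: even sum, c = (-1)+3 = 2
p=3,i=2: odd sum, c = 2-2 = 0
p=3,i=3: even sum, c = 0+9 = 9
p=3,i=4: odd sum, c = 9-4 = 5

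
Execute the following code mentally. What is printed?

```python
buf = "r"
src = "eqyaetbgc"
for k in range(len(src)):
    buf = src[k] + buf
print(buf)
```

k=0: prepend 'e' → 'er'
k=1: prepend 'q' → 'qer'
k=2: prepend 'y' → 'yqer'
k=3: prepend 'a' → 'ayqer'
k=4: prepend 'e' → 'eayqer'
k=5: prepend 't' → 'teayqer'
k=6: prepend 'b' → 'bteayqer'
k=7: prepend 'g' → 'gbteayqer'
k=8: prepend 'c' → 'cgbteayqer'

cgbteayqer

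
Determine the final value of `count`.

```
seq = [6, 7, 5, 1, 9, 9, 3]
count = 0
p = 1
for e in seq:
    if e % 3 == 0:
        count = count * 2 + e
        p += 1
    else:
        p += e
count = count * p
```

1890

e=6: %3==0, count = 0*2+6 = 6; p=2
e=7: not %3==0; p=9
e=5: not %3==0; p=14
e=1: not %3==0; p=15
e=9: %3==0, count = 6*2+9 = 21; p=16
e=9: %3==0, count = 21*2+9 = 51; p=17
e=3: %3==0, count = 51*2+3 = 105; p=18
count*p = 105*18 = 1890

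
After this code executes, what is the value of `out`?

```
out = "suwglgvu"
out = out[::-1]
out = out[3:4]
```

reverse → 'uvglgwus'
slice [3:4] → 'l'

'l'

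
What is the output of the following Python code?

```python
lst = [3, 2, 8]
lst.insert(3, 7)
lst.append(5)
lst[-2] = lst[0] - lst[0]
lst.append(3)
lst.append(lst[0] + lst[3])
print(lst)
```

[3, 2, 8, 0, 5, 3, 3]

insert 7 at 3 → [3, 2, 8, 7]
append 5 → [3, 2, 8, 7, 5]
lst[-2] = lst[0]-lst[0] = 3-3 = 0 → [3, 2, 8, 0, 5]
append 3 → [3, 2, 8, 0, 5, 3]
append lst[0]+lst[3] = 3+0 = 3 → [3, 2, 8, 0, 5, 3, 3]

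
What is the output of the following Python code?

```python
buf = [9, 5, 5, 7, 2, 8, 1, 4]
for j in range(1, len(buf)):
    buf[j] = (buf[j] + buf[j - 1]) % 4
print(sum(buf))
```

18

j=1: buf[1] = (5+9)%4 = 2 → [9, 2, 5, 7, 2, 8, 1, 4]
j=2: buf[2] = (5+2)%4 = 3 → [9, 2, 3, 7, 2, 8, 1, 4]
j=3: buf[3] = (7+3)%4 = 2 → [9, 2, 3, 2, 2, 8, 1, 4]
j=4: buf[4] = (2+2)%4 = 0 → [9, 2, 3, 2, 0, 8, 1, 4]
j=5: buf[5] = (8+0)%4 = 0 → [9, 2, 3, 2, 0, 0, 1, 4]
j=6: buf[6] = (1+0)%4 = 1 → [9, 2, 3, 2, 0, 0, 1, 4]
j=7: buf[7] = (4+1)%4 = 1 → [9, 2, 3, 2, 0, 0, 1, 1]
sum = 18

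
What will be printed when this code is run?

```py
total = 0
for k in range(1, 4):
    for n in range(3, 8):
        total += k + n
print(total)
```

k=1,n=3: total = 0+4 = 4
k=1,n=4: total = 4+5 = 9
k=1,n=5: total = 9+6 = 15
k=1,n=6: total = 15+7 = 22
k=1,n=7: total = 22+8 = 30
k=2,n=3: total = 30+5 = 35
k=2,n=4: total = 35+6 = 41
k=2,n=5: total = 41+7 = 48
k=2,n=6: total = 48+8 = 56
k=2,n=7: total = 56+9 = 65
k=3,n=3: total = 65+6 = 71
k=3,n=4: total = 71+7 = 78
k=3,n=5: total = 78+8 = 86
k=3,n=6: total = 86+9 = 95
k=3,n=7: total = 95+10 = 105

105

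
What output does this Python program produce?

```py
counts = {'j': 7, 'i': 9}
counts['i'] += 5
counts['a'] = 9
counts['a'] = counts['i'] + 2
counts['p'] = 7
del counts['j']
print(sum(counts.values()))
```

37

counts['i'] = 9+5 = 14 → {'j': 7, 'i': 14}
counts['a'] = 9 → {'j': 7, 'i': 14, 'a': 9}
counts['a'] = counts['i']+2 = 16 → {'j': 7, 'i': 14, 'a': 16}
counts['p'] = 7 → {'j': 7, 'i': 14, 'a': 16, 'p': 7}
del 'j' → {'i': 14, 'a': 16, 'p': 7}
sum of values = 37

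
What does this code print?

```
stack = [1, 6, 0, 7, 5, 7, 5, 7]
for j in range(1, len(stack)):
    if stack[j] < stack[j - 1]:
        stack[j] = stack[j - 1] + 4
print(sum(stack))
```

j=1: 6>=1, unchanged → [1, 6, 0, 7, 5, 7, 5, 7]
j=2: 0<6, stack[2] = 6+4 = 10 → [1, 6, 10, 7, 5, 7, 5, 7]
j=3: 7<10, stack[3] = 10+4 = 14 → [1, 6, 10, 14, 5, 7, 5, 7]
j=4: 5<14, stack[4] = 14+4 = 18 → [1, 6, 10, 14, 18, 7, 5, 7]
j=5: 7<18, stack[5] = 18+4 = 22 → [1, 6, 10, 14, 18, 22, 5, 7]
j=6: 5<22, stack[6] = 22+4 = 26 → [1, 6, 10, 14, 18, 22, 26, 7]
j=7: 7<26, stack[7] = 26+4 = 30 → [1, 6, 10, 14, 18, 22, 26, 30]
sum = 127

127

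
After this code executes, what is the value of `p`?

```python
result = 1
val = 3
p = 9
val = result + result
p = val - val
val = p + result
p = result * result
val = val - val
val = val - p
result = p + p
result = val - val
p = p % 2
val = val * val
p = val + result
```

val = 1+1 = 2
p = 2-2 = 0
val = 0+1 = 1
p = 1*1 = 1
val = 1-1 = 0
val = 0-1 = -1
result = 1+1 = 2
result = (-1)-(-1) = 0
p = 1%2 = 1
val = (-1)*(-1) = 1
p = 1+0 = 1

1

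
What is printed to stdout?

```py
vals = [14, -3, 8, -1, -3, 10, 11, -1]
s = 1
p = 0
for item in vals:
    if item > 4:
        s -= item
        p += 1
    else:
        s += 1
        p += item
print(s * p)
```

152

item=14: >4, s = 1-14 = -13; p=1
item=-3: not >4, s = (-13)+1 = -12; p=-2
item=8: >4, s = (-12)-8 = -20; p=-1
item=-1: not >4, s = (-20)+1 = -19; p=-2
item=-3: not >4, s = (-19)+1 = -18; p=-5
item=10: >4, s = (-18)-10 = -28; p=-4
item=11: >4, s = (-28)-11 = -39; p=-3
item=-1: not >4, s = (-39)+1 = -38; p=-4
s*p = (-38)*(-4) = 152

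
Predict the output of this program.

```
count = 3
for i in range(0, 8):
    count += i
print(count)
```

i=0: count = 3+0 = 3
i=1: count = 3+1 = 4
i=2: count = 4+2 = 6
i=3: count = 6+3 = 9
i=4: count = 9+4 = 13
i=5: count = 13+5 = 18
i=6: count = 18+6 = 24
i=7: count = 24+7 = 31

31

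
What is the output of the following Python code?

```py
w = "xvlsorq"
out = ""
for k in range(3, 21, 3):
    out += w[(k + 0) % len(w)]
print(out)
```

sqlrvo

k=3: add w[3]='s' → 's'
k=6: add w[6]='q' → 'sq'
k=9: add w[2]='l' → 'sql'
k=12: add w[5]='r' → 'sqlr'
k=15: add w[1]='v' → 'sqlrv'
k=18: add w[4]='o' → 'sqlrvo'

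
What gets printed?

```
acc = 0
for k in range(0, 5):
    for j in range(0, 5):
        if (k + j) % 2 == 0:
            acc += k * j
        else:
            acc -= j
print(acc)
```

k=0,j=0: even sum, acc = 0+0 = 0
k=0,j=1: odd sum, acc = 0-1 = -1
k=0,j=2: even sum, acc = (-1)+0 = -1
k=0,j=3: odd sum, acc = (-1)-3 = -4
k=0,j=4: even sum, acc = (-4)+0 = -4
k=1,j=0: odd sum, acc = (-4)-0 = -4
k=1,j=1: even sum, acc = (-4)+1 = -3
k=1,j=2: odd sum, acc = (-3)-2 = -5
k=1,j=3: even sum, acc = (-5)+3 = -2
k=1,j=4: odd sum, acc = (-2)-4 = -6
k=2,j=0: even sum, acc = (-6)+0 = -6
k=2,j=1: odd sum, acc = (-6)-1 = -7
k=2,j=2: even sum, acc = (-7)+4 = -3
k=2,j=3: odd sum, acc = (-3)-3 = -6
k=2,j=4: even sum, acc = (-6)+8 = 2
k=3,j=0: odd sum, acc = 2-0 = 2
k=3,j=1: even sum, acc = 2+3 = 5
k=3,j=2: odd sum, acc = 5-2 = 3
k=3,j=3: even sum, acc = 3+9 = 12
k=3,j=4: odd sum, acc = 12-4 = 8
k=4,j=0: even sum, acc = 8+0 = 8
k=4,j=1: odd sum, acc = 8-1 = 7
k=4,j=2: even sum, acc = 7+8 = 15
k=4,j=3: odd sum, acc = 15-3 = 12
k=4,j=4: even sum, acc = 12+16 = 28

28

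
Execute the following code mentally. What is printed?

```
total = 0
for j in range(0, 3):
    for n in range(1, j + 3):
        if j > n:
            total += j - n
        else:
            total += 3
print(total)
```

25

j=0,n=1: not 0>1, total = 0+3 = 3
j=0,n=2: not 0>2, total = 3+3 = 6
j=1,n=1: not 1>1, total = 6+3 = 9
j=1,n=2: not 1>2, total = 9+3 = 12
j=1,n=3: not 1>3, total = 12+3 = 15
j=2,n=1: 2>1, total = 15+1 = 16
j=2,n=2: not 2>2, total = 16+3 = 19
j=2,n=3: not 2>3, total = 19+3 = 22
j=2,n=4: not 2>4, total = 22+3 = 25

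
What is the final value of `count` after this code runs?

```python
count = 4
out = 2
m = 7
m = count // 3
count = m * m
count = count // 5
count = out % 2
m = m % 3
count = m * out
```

2

m = 4//3 = 1
count = 1*1 = 1
count = 1//5 = 0
count = 2%2 = 0
m = 1%3 = 1
count = 1*2 = 2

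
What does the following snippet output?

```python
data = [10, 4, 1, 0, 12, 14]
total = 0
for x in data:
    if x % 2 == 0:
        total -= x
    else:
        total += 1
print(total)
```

x=10: even, total = 0-10 = -10
x=4: even, total = (-10)-4 = -14
x=1: not even, total = (-14)+1 = -13
x=0: even, total = (-13)-0 = -13
x=12: even, total = (-13)-12 = -25
x=14: even, total = (-25)-14 = -39

-39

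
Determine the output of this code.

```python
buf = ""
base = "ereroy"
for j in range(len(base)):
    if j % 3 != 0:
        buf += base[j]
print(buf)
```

reoy

j=0: skip
j=1: add 'r' → 'r'
j=2: add 'e' → 're'
j=3: skip
j=4: add 'o' → 'reo'
j=5: add 'y' → 'reoy'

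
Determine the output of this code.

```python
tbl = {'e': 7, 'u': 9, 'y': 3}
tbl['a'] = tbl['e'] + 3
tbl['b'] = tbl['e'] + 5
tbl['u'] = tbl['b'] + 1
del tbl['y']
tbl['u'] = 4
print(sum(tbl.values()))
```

33

tbl['a'] = tbl['e']+3 = 10 → {'e': 7, 'u': 9, 'y': 3, 'a': 10}
tbl['b'] = tbl['e']+5 = 12 → {'e': 7, 'u': 9, 'y': 3, 'a': 10, 'b': 12}
tbl['u'] = tbl['b']+1 = 13 → {'e': 7, 'u': 13, 'y': 3, 'a': 10, 'b': 12}
del 'y' → {'e': 7, 'u': 13, 'a': 10, 'b': 12}
tbl['u'] = 4 → {'e': 7, 'u': 4, 'a': 10, 'b': 12}
sum of values = 33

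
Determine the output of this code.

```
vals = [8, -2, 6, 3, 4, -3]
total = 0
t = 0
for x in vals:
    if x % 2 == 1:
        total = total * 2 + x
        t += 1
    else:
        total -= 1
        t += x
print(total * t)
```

x=8: not odd, total = 0-1 = -1; t=8
x=-2: not odd, total = (-1)-1 = -2; t=6
x=6: not odd, total = (-2)-1 = -3; t=12
x=3: odd, total = (-3)*2+3 = -3; t=13
x=4: not odd, total = (-3)-1 = -4; t=17
x=-3: odd, total = (-4)*2+(-3) = -11; t=18
total*t = (-11)*18 = -198

-198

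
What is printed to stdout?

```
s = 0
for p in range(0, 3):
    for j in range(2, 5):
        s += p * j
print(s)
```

p=0,j=2: s = 0+0 = 0
p=0,j=3: s = 0+0 = 0
p=0,j=4: s = 0+0 = 0
p=1,j=2: s = 0+2 = 2
p=1,j=3: s = 2+3 = 5
p=1,j=4: s = 5+4 = 9
p=2,j=2: s = 9+4 = 13
p=2,j=3: s = 13+6 = 19
p=2,j=4: s = 19+8 = 27

27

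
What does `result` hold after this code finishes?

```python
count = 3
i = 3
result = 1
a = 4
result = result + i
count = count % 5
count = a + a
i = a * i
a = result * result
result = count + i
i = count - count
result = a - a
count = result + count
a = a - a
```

0

result = 1+3 = 4
count = 3%5 = 3
count = 4+4 = 8
i = 4*3 = 12
a = 4*4 = 16
result = 8+12 = 20
i = 8-8 = 0
result = 16-16 = 0
count = 0+8 = 8
a = 16-16 = 0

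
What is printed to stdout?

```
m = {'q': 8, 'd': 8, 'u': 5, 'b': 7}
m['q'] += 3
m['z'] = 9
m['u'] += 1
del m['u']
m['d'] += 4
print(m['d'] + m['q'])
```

m['q'] = 8+3 = 11 → {'q': 11, 'd': 8, 'u': 5, 'b': 7}
m['z'] = 9 → {'q': 11, 'd': 8, 'u': 5, 'b': 7, 'z': 9}
m['u'] = 5+1 = 6 → {'q': 11, 'd': 8, 'u': 6, 'b': 7, 'z': 9}
del 'u' → {'q': 11, 'd': 8, 'b': 7, 'z': 9}
m['d'] = 8+4 = 12 → {'q': 11, 'd': 12, 'b': 7, 'z': 9}
m['d']+m['q'] = 12+11 = 23

23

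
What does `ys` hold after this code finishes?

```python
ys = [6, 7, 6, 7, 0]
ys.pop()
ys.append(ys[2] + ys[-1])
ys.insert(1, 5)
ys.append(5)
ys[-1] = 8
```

pop() removes 0 → [6, 7, 6, 7]
append ys[2]+ys[-1] = 6+7 = 13 → [6, 7, 6, 7, 13]
insert 5 at 1 → [6, 5, 7, 6, 7, 13]
append 5 → [6, 5, 7, 6, 7, 13, 5]
ys[-1] = 8 → [6, 5, 7, 6, 7, 13, 8]

[6, 5, 7, 6, 7, 13, 8]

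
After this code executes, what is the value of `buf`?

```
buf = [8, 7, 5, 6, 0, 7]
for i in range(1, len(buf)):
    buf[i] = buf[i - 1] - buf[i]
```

[8, 1, -4, -10, -10, -17]

i=1: buf[1] = 8-7 = 1 → [8, 1, 5, 6, 0, 7]
i=2: buf[2] = 1-5 = -4 → [8, 1, -4, 6, 0, 7]
i=3: buf[3] = (-4)-6 = -10 → [8, 1, -4, -10, 0, 7]
i=4: buf[4] = (-10)-0 = -10 → [8, 1, -4, -10, -10, 7]
i=5: buf[5] = (-10)-7 = -17 → [8, 1, -4, -10, -10, -17]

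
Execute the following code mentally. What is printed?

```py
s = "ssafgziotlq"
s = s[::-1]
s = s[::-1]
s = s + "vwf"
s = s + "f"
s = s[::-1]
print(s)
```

reverse → 'qltoizgfass'
reverse → 'ssafgziotlq'
+ 'vwf' → 'ssafgziotlqvwf'
+ 'f' → 'ssafgziotlqvwff'
reverse → 'ffwvqltoizgfass'

ffwvqltoizgfass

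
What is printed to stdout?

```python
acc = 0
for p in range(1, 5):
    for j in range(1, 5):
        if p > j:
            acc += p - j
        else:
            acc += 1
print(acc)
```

p=1,j=1: not 1>1, acc = 0+1 = 1
p=1,j=2: not 1>2, acc = 1+1 = 2
p=1,j=3: not 1>3, acc = 2+1 = 3
p=1,j=4: not 1>4, acc = 3+1 = 4
p=2,j=1: 2>1, acc = 4+1 = 5
p=2,j=2: not 2>2, acc = 5+1 = 6
p=2,j=3: not 2>3, acc = 6+1 = 7
p=2,j=4: not 2>4, acc = 7+1 = 8
p=3,j=1: 3>1, acc = 8+2 = 10
p=3,j=2: 3>2, acc = 10+1 = 11
p=3,j=3: not 3>3, acc = 11+1 = 12
p=3,j=4: not 3>4, acc = 12+1 = 13
p=4,j=1: 4>1, acc = 13+3 = 16
p=4,j=2: 4>2, acc = 16+2 = 18
p=4,j=3: 4>3, acc = 18+1 = 19
p=4,j=4: not 4>4, acc = 19+1 = 20

20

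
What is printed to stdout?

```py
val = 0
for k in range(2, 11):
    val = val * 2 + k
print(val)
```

1524

k=2: val = 0*2+2 = 2
k=3: val = 2*2+3 = 7
k=4: val = 7*2+4 = 18
k=5: val = 18*2+5 = 41
k=6: val = 41*2+6 = 88
k=7: val = 88*2+7 = 183
k=8: val = 183*2+8 = 374
k=9: val = 374*2+9 = 757
k=10: val = 757*2+10 = 1524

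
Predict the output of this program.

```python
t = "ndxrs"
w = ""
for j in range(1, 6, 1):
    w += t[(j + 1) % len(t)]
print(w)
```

j=1: add t[2]='x' → 'x'
j=2: add t[3]='r' → 'xr'
j=3: add t[4]='s' → 'xrs'
j=4: add t[0]='n' → 'xrsn'
j=5: add t[1]='d' → 'xrsnd'

xrsnd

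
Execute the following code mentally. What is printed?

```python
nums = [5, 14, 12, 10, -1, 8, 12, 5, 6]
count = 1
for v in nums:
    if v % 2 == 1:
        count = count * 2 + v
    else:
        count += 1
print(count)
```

48

v=5: odd, count = 1*2+5 = 7
v=14: not odd, count = 7+1 = 8
v=12: not odd, count = 8+1 = 9
v=10: not odd, count = 9+1 = 10
v=-1: odd, count = 10*2+(-1) = 19
v=8: not odd, count = 19+1 = 20
v=12: not odd, count = 20+1 = 21
v=5: odd, count = 21*2+5 = 47
v=6: not odd, count = 47+1 = 48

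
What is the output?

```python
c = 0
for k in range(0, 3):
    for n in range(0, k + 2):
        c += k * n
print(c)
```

k=0,n=0: c = 0+0 = 0
k=0,n=1: c = 0+0 = 0
k=1,n=0: c = 0+0 = 0
k=1,n=1: c = 0+1 = 1
k=1,n=2: c = 1+2 = 3
k=2,n=0: c = 3+0 = 3
k=2,n=1: c = 3+2 = 5
k=2,n=2: c = 5+4 = 9
k=2,n=3: c = 9+6 = 15

15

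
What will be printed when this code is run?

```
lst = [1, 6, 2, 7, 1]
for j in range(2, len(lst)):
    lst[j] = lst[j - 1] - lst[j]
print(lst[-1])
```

j=2: lst[2] = 6-2 = 4 → [1, 6, 4, 7, 1]
j=3: lst[3] = 4-7 = -3 → [1, 6, 4, -3, 1]
j=4: lst[4] = (-3)-1 = -4 → [1, 6, 4, -3, -4]

-4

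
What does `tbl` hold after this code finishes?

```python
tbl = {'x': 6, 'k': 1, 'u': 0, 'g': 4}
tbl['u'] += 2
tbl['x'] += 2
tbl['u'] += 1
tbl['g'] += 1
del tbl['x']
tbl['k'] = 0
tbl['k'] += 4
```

tbl['u'] = 0+2 = 2 → {'x': 6, 'k': 1, 'u': 2, 'g': 4}
tbl['x'] = 6+2 = 8 → {'x': 8, 'k': 1, 'u': 2, 'g': 4}
tbl['u'] = 2+1 = 3 → {'x': 8, 'k': 1, 'u': 3, 'g': 4}
tbl['g'] = 4+1 = 5 → {'x': 8, 'k': 1, 'u': 3, 'g': 5}
del 'x' → {'k': 1, 'u': 3, 'g': 5}
tbl['k'] = 0 → {'k': 0, 'u': 3, 'g': 5}
tbl['k'] = 0+4 = 4 → {'k': 4, 'u': 3, 'g': 5}

{'k': 4, 'u': 3, 'g': 5}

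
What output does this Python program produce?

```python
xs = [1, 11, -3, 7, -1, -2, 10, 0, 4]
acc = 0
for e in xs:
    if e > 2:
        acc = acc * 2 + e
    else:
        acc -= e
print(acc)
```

e=1: not >2, acc = 0-1 = -1
e=11: >2, acc = (-1)*2+11 = 9
e=-3: not >2, acc = 9-(-3) = 12
e=7: >2, acc = 12*2+7 = 31
e=-1: not >2, acc = 31-(-1) = 32
e=-2: not >2, acc = 32-(-2) = 34
e=10: >2, acc = 34*2+10 = 78
e=0: not >2, acc = 78-0 = 78
e=4: >2, acc = 78*2+4 = 160

160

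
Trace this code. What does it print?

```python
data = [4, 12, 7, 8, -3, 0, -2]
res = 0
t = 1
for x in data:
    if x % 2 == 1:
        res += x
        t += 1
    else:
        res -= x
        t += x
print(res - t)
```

x=4: not odd, res = 0-4 = -4; t=5
x=12: not odd, res = (-4)-12 = -16; t=17
x=7: odd, res = (-16)+7 = -9; t=18
x=8: not odd, res = (-9)-8 = -17; t=26
x=-3: odd, res = (-17)+(-3) = -20; t=27
x=0: not odd, res = (-20)-0 = -20; t=27
x=-2: not odd, res = (-20)-(-2) = -18; t=25
res-t = (-18)-25 = -43

-43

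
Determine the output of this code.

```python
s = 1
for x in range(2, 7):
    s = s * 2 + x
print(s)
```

120

x=2: s = 1*2+2 = 4
x=3: s = 4*2+3 = 11
x=4: s = 11*2+4 = 26
x=5: s = 26*2+5 = 57
x=6: s = 57*2+6 = 120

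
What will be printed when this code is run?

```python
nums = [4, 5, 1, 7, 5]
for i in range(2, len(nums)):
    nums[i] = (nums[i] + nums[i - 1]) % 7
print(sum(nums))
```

25

i=2: nums[2] = (1+5)%7 = 6 → [4, 5, 6, 7, 5]
i=3: nums[3] = (7+6)%7 = 6 → [4, 5, 6, 6, 5]
i=4: nums[4] = (5+6)%7 = 4 → [4, 5, 6, 6, 4]
sum = 25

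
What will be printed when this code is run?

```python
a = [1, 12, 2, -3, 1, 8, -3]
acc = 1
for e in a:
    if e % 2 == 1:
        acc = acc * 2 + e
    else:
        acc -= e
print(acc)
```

-117

e=1: odd, acc = 1*2+1 = 3
e=12: not odd, acc = 3-12 = -9
e=2: not odd, acc = (-9)-2 = -11
e=-3: odd, acc = (-11)*2+(-3) = -25
e=1: odd, acc = (-25)*2+1 = -49
e=8: not odd, acc = (-49)-8 = -57
e=-3: odd, acc = (-57)*2+(-3) = -117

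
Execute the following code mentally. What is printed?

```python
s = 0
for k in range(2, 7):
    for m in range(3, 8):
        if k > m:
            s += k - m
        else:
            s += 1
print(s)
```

k=2,m=3: not 2>3, s = 0+1 = 1
k=2,m=4: not 2>4, s = 1+1 = 2
k=2,m=5: not 2>5, s = 2+1 = 3
k=2,m=6: not 2>6, s = 3+1 = 4
k=2,m=7: not 2>7, s = 4+1 = 5
k=3,m=3: not 3>3, s = 5+1 = 6
k=3,m=4: not 3>4, s = 6+1 = 7
k=3,m=5: not 3>5, s = 7+1 = 8
k=3,m=6: not 3>6, s = 8+1 = 9
k=3,m=7: not 3>7, s = 9+1 = 10
k=4,m=3: 4>3, s = 10+1 = 11
k=4,m=4: not 4>4, s = 11+1 = 12
k=4,m=5: not 4>5, s = 12+1 = 13
k=4,m=6: not 4>6, s = 13+1 = 14
k=4,m=7: not 4>7, s = 14+1 = 15
k=5,m=3: 5>3, s = 15+2 = 17
k=5,m=4: 5>4, s = 17+1 = 18
k=5,m=5: not 5>5, s = 18+1 = 19
k=5,m=6: not 5>6, s = 19+1 = 20
k=5,m=7: not 5>7, s = 20+1 = 21
k=6,m=3: 6>3, s = 21+3 = 24
k=6,m=4: 6>4, s = 24+2 = 26
k=6,m=5: 6>5, s = 26+1 = 27
k=6,m=6: not 6>6, s = 27+1 = 28
k=6,m=7: not 6>7, s = 28+1 = 29

29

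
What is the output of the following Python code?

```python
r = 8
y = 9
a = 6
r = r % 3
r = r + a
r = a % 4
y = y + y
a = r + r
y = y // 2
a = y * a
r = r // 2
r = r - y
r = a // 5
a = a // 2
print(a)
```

r = 8%3 = 2
r = 2+6 = 8
r = 6%4 = 2
y = 9+9 = 18
a = 2+2 = 4
y = 18//2 = 9
a = 9*4 = 36
r = 2//2 = 1
r = 1-9 = -8
r = 36//5 = 7
a = 36//2 = 18

18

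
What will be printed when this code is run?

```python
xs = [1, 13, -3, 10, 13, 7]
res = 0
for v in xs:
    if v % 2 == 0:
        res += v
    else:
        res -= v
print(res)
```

v=1: not even, res = 0-1 = -1
v=13: not even, res = (-1)-13 = -14
v=-3: not even, res = (-14)-(-3) = -11
v=10: even, res = (-11)+10 = -1
v=13: not even, res = (-1)-13 = -14
v=7: not even, res = (-14)-7 = -21

-21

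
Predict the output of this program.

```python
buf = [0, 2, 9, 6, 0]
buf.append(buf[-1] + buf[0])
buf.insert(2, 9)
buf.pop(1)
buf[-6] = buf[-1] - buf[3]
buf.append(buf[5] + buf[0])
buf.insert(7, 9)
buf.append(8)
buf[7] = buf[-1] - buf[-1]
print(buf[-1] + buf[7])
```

append buf[-1]+buf[0] = 0+0 = 0 → [0, 2, 9, 6, 0, 0]
insert 9 at 2 → [0, 2, 9, 9, 6, 0, 0]
pop(1) removes 2 → [0, 9, 9, 6, 0, 0]
buf[-6] = buf[-1]-buf[3] = 0-6 = -6 → [-6, 9, 9, 6, 0, 0]
append buf[5]+buf[0] = 0+(-6) = -6 → [-6, 9, 9, 6, 0, 0, -6]
insert 9 at 7 → [-6, 9, 9, 6, 0, 0, -6, 9]
append 8 → [-6, 9, 9, 6, 0, 0, -6, 9, 8]
buf[7] = buf[-1]-buf[-1] = 8-8 = 0 → [-6, 9, 9, 6, 0, 0, -6, 0, 8]
buf[-1]+buf[7] = 8+0 = 8

8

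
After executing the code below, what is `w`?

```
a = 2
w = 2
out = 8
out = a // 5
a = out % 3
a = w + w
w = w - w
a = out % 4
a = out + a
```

out = 2//5 = 0
a = 0%3 = 0
a = 2+2 = 4
w = 2-2 = 0
a = 0%4 = 0
a = 0+0 = 0

0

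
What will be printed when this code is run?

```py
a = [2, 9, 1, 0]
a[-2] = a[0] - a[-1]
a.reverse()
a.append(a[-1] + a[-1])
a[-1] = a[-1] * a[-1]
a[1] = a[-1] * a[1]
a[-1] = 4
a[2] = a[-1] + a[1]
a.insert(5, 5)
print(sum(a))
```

a[-2] = a[0]-a[-1] = 2-0 = 2 → [2, 9, 2, 0]
reverse → [0, 2, 9, 2]
append a[-1]+a[-1] = 2+2 = 4 → [0, 2, 9, 2, 4]
a[-1] = a[-1]*a[-1] = 4*4 = 16 → [0, 2, 9, 2, 16]
a[1] = a[-1]*a[1] = 16*2 = 32 → [0, 32, 9, 2, 16]
a[-1] = 4 → [0, 32, 9, 2, 4]
a[2] = a[-1]+a[1] = 4+32 = 36 → [0, 32, 36, 2, 4]
insert 5 at 5 → [0, 32, 36, 2, 4, 5]
sum = 79

79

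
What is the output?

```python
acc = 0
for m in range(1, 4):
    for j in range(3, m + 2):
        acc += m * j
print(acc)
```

m=2,j=3: acc = 0+6 = 6
m=3,j=3: acc = 6+9 = 15
m=3,j=4: acc = 15+12 = 27

27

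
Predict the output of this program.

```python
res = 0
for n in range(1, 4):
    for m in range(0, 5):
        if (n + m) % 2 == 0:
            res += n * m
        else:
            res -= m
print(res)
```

n=1,m=0: odd sum, res = 0-0 = 0
n=1,m=1: even sum, res = 0+1 = 1
n=1,m=2: odd sum, res = 1-2 = -1
n=1,m=3: even sum, res = (-1)+3 = 2
n=1,m=4: odd sum, res = 2-4 = -2
n=2,m=0: even sum, res = (-2)+0 = -2
n=2,m=1: odd sum, res = (-2)-1 = -3
n=2,m=2: even sum, res = (-3)+4 = 1
n=2,m=3: odd sum, res = 1-3 = -2
n=2,m=4: even sum, res = (-2)+8 = 6
n=3,m=0: odd sum, res = 6-0 = 6
n=3,m=1: even sum, res = 6+3 = 9
n=3,m=2: odd sum, res = 9-2 = 7
n=3,m=3: even sum, res = 7+9 = 16
n=3,m=4: odd sum, res = 16-4 = 12

12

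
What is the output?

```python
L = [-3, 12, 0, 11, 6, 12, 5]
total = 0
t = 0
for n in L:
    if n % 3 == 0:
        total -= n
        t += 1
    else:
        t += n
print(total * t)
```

n=-3: %3==0, total = 0-(-3) = 3; t=1
n=12: %3==0, total = 3-12 = -9; t=2
n=0: %3==0, total = (-9)-0 = -9; t=3
n=11: not %3==0; t=14
n=6: %3==0, total = (-9)-6 = -15; t=15
n=12: %3==0, total = (-15)-12 = -27; t=16
n=5: not %3==0; t=21
total*t = (-27)*21 = -567

-567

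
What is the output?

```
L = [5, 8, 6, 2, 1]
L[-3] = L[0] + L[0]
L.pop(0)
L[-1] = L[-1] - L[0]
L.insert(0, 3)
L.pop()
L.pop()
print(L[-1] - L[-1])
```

0

L[-3] = L[0]+L[0] = 5+5 = 10 → [5, 8, 10, 2, 1]
pop(0) removes 5 → [8, 10, 2, 1]
L[-1] = L[-1]-L[0] = 1-8 = -7 → [8, 10, 2, -7]
insert 3 at 0 → [3, 8, 10, 2, -7]
pop() removes -7 → [3, 8, 10, 2]
pop() removes 2 → [3, 8, 10]
L[-1]-L[-1] = 10-10 = 0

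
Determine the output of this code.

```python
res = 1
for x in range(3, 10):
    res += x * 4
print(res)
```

169

x=3: res = 1+3*4 = 13
x=4: res = 13+4*4 = 29
x=5: res = 29+5*4 = 49
x=6: res = 49+6*4 = 73
x=7: res = 73+7*4 = 101
x=8: res = 101+8*4 = 133
x=9: res = 133+9*4 = 169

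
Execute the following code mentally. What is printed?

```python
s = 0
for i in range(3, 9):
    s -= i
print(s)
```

-33

i=3: s = 0-3 = -3
i=4: s = (-3)-4 = -7
i=5: s = (-7)-5 = -12
i=6: s = (-12)-6 = -18
i=7: s = (-18)-7 = -25
i=8: s = (-25)-8 = -33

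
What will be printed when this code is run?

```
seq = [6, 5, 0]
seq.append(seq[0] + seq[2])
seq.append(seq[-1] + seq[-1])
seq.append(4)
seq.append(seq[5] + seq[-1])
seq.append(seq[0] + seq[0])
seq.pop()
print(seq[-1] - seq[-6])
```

append seq[0]+seq[2] = 6+0 = 6 → [6, 5, 0, 6]
append seq[-1]+seq[-1] = 6+6 = 12 → [6, 5, 0, 6, 12]
append 4 → [6, 5, 0, 6, 12, 4]
append seq[5]+seq[-1] = 4+4 = 8 → [6, 5, 0, 6, 12, 4, 8]
append seq[0]+seq[0] = 6+6 = 12 → [6, 5, 0, 6, 12, 4, 8, 12]
pop() removes 12 → [6, 5, 0, 6, 12, 4, 8]
seq[-1]-seq[-6] = 8-5 = 3

3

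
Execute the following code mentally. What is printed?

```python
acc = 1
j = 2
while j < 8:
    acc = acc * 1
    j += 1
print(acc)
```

j=2: acc = 1*1 = 1
j=3: acc = 1*1 = 1
j=4: acc = 1*1 = 1
j=5: acc = 1*1 = 1
j=6: acc = 1*1 = 1
j=7: acc = 1*1 = 1

1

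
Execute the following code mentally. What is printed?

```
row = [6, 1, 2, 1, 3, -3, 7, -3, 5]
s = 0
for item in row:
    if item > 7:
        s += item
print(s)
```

0

item=6: not >7
item=1: not >7
item=2: not >7
item=1: not >7
item=3: not >7
item=-3: not >7
item=7: not >7
item=-3: not >7
item=5: not >7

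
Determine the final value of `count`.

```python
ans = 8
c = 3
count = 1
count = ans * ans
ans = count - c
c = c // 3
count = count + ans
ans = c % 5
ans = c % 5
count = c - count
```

-124

count = 8*8 = 64
ans = 64-3 = 61
c = 3//3 = 1
count = 64+61 = 125
ans = 1%5 = 1
ans = 1%5 = 1
count = 1-125 = -124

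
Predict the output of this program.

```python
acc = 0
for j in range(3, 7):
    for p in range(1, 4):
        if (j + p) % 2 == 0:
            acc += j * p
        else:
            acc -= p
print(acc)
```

j=3,p=1: even sum, acc = 0+3 = 3
j=3,p=2: odd sum, acc = 3-2 = 1
j=3,p=3: even sum, acc = 1+9 = 10
j=4,p=1: odd sum, acc = 10-1 = 9
j=4,p=2: even sum, acc = 9+8 = 17
j=4,p=3: odd sum, acc = 17-3 = 14
j=5,p=1: even sum, acc = 14+5 = 19
j=5,p=2: odd sum, acc = 19-2 = 17
j=5,p=3: even sum, acc = 17+15 = 32
j=6,p=1: odd sum, acc = 32-1 = 31
j=6,p=2: even sum, acc = 31+12 = 43
j=6,p=3: odd sum, acc = 43-3 = 40

40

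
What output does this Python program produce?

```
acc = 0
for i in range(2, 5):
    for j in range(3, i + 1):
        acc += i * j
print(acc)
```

37

i=3,j=3: acc = 0+9 = 9
i=4,j=3: acc = 9+12 = 21
i=4,j=4: acc = 21+16 = 37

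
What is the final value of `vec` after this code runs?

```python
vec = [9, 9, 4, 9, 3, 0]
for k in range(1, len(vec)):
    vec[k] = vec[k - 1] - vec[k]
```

k=1: vec[1] = 9-9 = 0 → [9, 0, 4, 9, 3, 0]
k=2: vec[2] = 0-4 = -4 → [9, 0, -4, 9, 3, 0]
k=3: vec[3] = (-4)-9 = -13 → [9, 0, -4, -13, 3, 0]
k=4: vec[4] = (-13)-3 = -16 → [9, 0, -4, -13, -16, 0]
k=5: vec[5] = (-16)-0 = -16 → [9, 0, -4, -13, -16, -16]

[9, 0, -4, -13, -16, -16]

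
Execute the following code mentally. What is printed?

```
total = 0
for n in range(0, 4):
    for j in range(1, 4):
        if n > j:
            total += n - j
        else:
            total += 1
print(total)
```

13

n=0,j=1: not 0>1, total = 0+1 = 1
n=0,j=2: not 0>2, total = 1+1 = 2
n=0,j=3: not 0>3, total = 2+1 = 3
n=1,j=1: not 1>1, total = 3+1 = 4
n=1,j=2: not 1>2, total = 4+1 = 5
n=1,j=3: not 1>3, total = 5+1 = 6
n=2,j=1: 2>1, total = 6+1 = 7
n=2,j=2: not 2>2, total = 7+1 = 8
n=2,j=3: not 2>3, total = 8+1 = 9
n=3,j=1: 3>1, total = 9+2 = 11
n=3,j=2: 3>2, total = 11+1 = 12
n=3,j=3: not 3>3, total = 12+1 = 13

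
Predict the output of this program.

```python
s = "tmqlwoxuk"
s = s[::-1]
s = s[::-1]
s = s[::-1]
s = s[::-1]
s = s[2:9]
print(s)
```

reverse → 'kuxowlqmt'
reverse → 'tmqlwoxuk'
reverse → 'kuxowlqmt'
reverse → 'tmqlwoxuk'
slice [2:9] → 'qlwoxuk'

qlwoxuk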